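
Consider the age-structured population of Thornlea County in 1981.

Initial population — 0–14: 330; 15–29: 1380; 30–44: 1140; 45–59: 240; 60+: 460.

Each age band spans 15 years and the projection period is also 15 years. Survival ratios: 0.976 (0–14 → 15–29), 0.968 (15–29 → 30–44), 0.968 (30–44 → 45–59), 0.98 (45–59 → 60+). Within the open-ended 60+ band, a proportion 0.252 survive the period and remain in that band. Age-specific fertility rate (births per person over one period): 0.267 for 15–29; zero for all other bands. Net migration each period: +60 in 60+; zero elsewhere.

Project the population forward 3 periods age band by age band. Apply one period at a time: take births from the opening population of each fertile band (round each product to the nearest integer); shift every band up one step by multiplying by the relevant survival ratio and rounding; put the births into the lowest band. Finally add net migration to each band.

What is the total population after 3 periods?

(Groups numbered youngest = 1 to oldest = 5.)
Period 1:
Births: 1380 × 0.267 = 368
Group 2: 330 × 0.976 = 322
Group 3: 1380 × 0.968 = 1336
Group 4: 1140 × 0.968 = 1104
Group 5: 240 × 0.98 + 460 × 0.252 = 235 + 116 = 351
Net migration: Group 5 + 60 → 411
→ [368, 322, 1336, 1104, 411]
Period 2:
Births: 322 × 0.267 = 86
Group 2: 368 × 0.976 = 359
Group 3: 322 × 0.968 = 312
Group 4: 1336 × 0.968 = 1293
Group 5: 1104 × 0.98 + 411 × 0.252 = 1082 + 104 = 1186
Net migration: Group 5 + 60 → 1246
→ [86, 359, 312, 1293, 1246]
Period 3:
Births: 359 × 0.267 = 96
Group 2: 86 × 0.976 = 84
Group 3: 359 × 0.968 = 348
Group 4: 312 × 0.968 = 302
Group 5: 1293 × 0.98 + 1246 × 0.252 = 1267 + 314 = 1581
Net migration: Group 5 + 60 → 1641
→ [96, 84, 348, 302, 1641]
Total after period 3: 96 + 84 + 348 + 302 + 1641 = 2471

2471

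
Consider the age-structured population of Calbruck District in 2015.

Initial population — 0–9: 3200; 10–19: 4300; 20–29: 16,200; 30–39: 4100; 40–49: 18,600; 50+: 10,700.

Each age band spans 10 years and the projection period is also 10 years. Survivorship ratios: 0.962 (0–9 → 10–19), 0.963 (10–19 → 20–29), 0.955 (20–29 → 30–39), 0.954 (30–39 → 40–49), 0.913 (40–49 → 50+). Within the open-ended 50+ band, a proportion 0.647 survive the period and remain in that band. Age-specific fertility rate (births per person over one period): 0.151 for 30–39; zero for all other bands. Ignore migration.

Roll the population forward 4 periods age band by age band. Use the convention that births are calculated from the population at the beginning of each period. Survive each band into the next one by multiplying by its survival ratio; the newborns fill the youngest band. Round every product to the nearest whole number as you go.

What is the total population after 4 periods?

After projecting period 1:
Births: 4100 * 0.151 = 619
10–19: 3200 * 0.962 = 3078
20–29: 4300 * 0.963 = 4141
30–39: 16200 * 0.955 = 15471
40–49: 4100 * 0.954 = 3911
50+: 18600 * 0.913 + 10700 * 0.647 = 16982 + 6923 = 23905
→ [619, 3078, 4141, 15471, 3911, 23905]
After projecting period 2:
Births: 15471 * 0.151 = 2336
10–19: 619 * 0.962 = 595
20–29: 3078 * 0.963 = 2964
30–39: 4141 * 0.955 = 3955
40–49: 15471 * 0.954 = 14759
50+: 3911 * 0.913 + 23905 * 0.647 = 3571 + 15467 = 19038
→ [2336, 595, 2964, 3955, 14759, 19038]
After projecting period 3:
Births: 3955 * 0.151 = 597
10–19: 2336 * 0.962 = 2247
20–29: 595 * 0.963 = 573
30–39: 2964 * 0.955 = 2831
40–49: 3955 * 0.954 = 3773
50+: 14759 * 0.913 + 19038 * 0.647 = 13475 + 12318 = 25793
→ [597, 2247, 573, 2831, 3773, 25793]
After projecting period 4:
Births: 2831 * 0.151 = 427
10–19: 597 * 0.962 = 574
20–29: 2247 * 0.963 = 2164
30–39: 573 * 0.955 = 547
40–49: 2831 * 0.954 = 2701
50+: 3773 * 0.913 + 25793 * 0.647 = 3445 + 16688 = 20133
→ [427, 574, 2164, 547, 2701, 20133]
Total after period 4: 427 + 574 + 2164 + 547 + 2701 + 20133 = 26546

26546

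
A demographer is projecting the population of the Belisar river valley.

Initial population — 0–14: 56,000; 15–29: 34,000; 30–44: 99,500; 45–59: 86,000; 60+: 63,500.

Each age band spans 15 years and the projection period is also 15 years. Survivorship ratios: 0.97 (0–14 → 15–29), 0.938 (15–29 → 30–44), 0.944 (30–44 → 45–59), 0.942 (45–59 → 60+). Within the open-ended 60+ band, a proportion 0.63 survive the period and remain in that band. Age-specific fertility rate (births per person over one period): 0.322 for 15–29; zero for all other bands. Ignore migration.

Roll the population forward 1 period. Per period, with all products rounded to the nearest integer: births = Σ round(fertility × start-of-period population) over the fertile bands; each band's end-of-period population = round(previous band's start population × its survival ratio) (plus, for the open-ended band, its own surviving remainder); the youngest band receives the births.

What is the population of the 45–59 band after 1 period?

93928

Period 1.
Births: 34000 × 0.322 = 10948
15–29: 56000 × 0.97 = 54320
30–44: 34000 × 0.938 = 31892
45–59: 99500 × 0.944 = 93928
60+: 86000 × 0.942 + 63500 × 0.63 = 81012 + 40005 = 121017
Population now: 0–14=10948, 15–29=54320, 30–44=31892, 45–59=93928, 60+=121017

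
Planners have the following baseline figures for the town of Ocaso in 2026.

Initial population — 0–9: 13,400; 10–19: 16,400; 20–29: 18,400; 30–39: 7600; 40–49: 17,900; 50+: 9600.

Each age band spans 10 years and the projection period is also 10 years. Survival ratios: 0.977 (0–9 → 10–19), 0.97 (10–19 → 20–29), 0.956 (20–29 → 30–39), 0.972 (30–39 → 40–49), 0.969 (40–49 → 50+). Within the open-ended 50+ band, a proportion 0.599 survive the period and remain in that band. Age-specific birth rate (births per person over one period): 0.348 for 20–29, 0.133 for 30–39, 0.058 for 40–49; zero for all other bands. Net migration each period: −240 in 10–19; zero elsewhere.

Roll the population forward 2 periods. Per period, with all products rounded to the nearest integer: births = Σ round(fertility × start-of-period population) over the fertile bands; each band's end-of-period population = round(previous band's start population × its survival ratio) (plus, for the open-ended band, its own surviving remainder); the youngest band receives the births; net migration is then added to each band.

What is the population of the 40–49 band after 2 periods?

17097

Period 1:
Births: 18400 × 0.348 = 6403, 7600 × 0.133 = 1011, 17900 × 0.058 = 1038 → 8452
10–19: 13400 × 0.977 = 13092
20–29: 16400 × 0.97 = 15908
30–39: 18400 × 0.956 = 17590
40–49: 7600 × 0.972 = 7387
50+: 17900 × 0.969 + 9600 × 0.599 = 17345 + 5750 = 23095
Net migration: 10–19 − 240 → 12852
Population now: 0–9=8452, 10–19=12852, 20–29=15908, 30–39=17590, 40–49=7387, 50+=23095
Period 2:
Births: 15908 × 0.348 = 5536, 17590 × 0.133 = 2339, 7387 × 0.058 = 428 → 8303
10–19: 8452 × 0.977 = 8258
20–29: 12852 × 0.97 = 12466
30–39: 15908 × 0.956 = 15208
40–49: 17590 × 0.972 = 17097
50+: 7387 × 0.969 + 23095 × 0.599 = 7158 + 13834 = 20992
Net migration: 10–19 − 240 → 8018
Population now: 0–9=8303, 10–19=8018, 20–29=12466, 30–39=15208, 40–49=17097, 50+=20992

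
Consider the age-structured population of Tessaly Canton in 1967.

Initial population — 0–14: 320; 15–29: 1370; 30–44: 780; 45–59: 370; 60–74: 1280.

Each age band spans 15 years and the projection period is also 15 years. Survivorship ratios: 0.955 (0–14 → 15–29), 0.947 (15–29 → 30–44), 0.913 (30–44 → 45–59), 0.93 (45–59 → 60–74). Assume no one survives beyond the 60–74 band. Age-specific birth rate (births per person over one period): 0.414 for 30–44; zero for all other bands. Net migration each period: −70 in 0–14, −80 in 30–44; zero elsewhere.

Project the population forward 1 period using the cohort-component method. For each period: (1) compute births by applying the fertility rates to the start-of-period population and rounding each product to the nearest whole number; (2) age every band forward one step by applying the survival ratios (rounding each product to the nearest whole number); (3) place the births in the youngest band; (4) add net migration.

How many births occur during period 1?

— Period 1 —
Births: 780 × 0.414 = 323
15–29: 320 × 0.955 = 306
30–44: 1370 × 0.947 = 1297
45–59: 780 × 0.913 = 712
60–74: 370 × 0.93 = 344
Net migration: 0–14 − 70 → 253; 30–44 − 80 → 1217
End of period: [253, 306, 1217, 712, 344]

323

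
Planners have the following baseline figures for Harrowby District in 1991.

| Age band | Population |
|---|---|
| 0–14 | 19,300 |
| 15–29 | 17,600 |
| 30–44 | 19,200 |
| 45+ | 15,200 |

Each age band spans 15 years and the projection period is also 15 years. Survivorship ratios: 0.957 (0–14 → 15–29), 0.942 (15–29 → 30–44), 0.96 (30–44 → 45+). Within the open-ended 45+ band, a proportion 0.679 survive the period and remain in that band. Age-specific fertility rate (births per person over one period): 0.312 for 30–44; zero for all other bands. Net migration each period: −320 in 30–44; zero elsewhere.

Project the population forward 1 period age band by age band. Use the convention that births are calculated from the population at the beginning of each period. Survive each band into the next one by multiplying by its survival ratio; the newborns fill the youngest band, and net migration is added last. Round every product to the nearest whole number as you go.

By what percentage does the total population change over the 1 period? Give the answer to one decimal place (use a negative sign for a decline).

[period 1]
Births: 19200 × 0.312 = 5990
15–29: 19300 × 0.957 = 18470
30–44: 17600 × 0.942 = 16579
45+: 19200 × 0.96 + 15200 × 0.679 = 18432 + 10321 = 28753
Net migration: 30–44 − 320 → 16259
Giving 5990 / 18470 / 16259 / 28753.
Total: 71300 → 69472; change = -1828; percentage change = -2.6%

-2.6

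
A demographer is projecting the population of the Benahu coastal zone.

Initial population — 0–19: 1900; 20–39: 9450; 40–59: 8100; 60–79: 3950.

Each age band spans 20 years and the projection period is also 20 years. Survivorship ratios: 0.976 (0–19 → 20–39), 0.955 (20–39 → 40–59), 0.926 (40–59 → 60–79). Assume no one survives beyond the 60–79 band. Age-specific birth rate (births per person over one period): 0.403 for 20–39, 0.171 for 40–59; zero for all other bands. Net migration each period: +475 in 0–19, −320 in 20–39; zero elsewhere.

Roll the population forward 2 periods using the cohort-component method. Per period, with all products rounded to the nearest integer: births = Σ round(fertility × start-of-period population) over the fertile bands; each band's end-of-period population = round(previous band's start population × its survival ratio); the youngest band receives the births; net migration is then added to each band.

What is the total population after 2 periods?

17670

Numbering the bands 1..4 from youngest to oldest:
[period 1]
Births: 9450 × 0.403 = 3808  |  8100 × 0.171 = 1385 — total 5193
Band 2: 1900 × 0.976 = 1854
Band 3: 9450 × 0.955 = 9025
Band 4: 8100 × 0.926 = 7501
Net migration: Band 1 + 475 → 5668; Band 2 − 320 → 1534
End of period: [5668, 1534, 9025, 7501]
[period 2]
Births: 1534 × 0.403 = 618  |  9025 × 0.171 = 1543 — total 2161
Band 2: 5668 × 0.976 = 5532
Band 3: 1534 × 0.955 = 1465
Band 4: 9025 × 0.926 = 8357
Net migration: Band 1 + 475 → 2636; Band 2 − 320 → 5212
End of period: [2636, 5212, 1465, 8357]
Total after period 2: 2636 + 5212 + 1465 + 8357 = 17670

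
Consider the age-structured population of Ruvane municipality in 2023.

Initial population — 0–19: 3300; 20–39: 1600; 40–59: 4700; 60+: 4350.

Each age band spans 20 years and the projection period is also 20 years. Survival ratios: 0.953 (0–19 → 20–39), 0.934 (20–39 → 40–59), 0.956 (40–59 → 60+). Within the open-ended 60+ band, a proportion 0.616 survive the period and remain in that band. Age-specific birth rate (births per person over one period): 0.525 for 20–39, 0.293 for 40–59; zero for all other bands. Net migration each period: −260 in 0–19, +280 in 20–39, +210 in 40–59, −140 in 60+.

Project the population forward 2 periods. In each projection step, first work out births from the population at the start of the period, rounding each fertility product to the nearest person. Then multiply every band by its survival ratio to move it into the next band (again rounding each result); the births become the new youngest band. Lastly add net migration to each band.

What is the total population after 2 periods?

13412

— Period 1 —
Births: 1600 × 0.525 = 840, 4700 × 0.293 = 1377 — total 2217
20–39: 3300 × 0.953 = 3145
40–59: 1600 × 0.934 = 1494
60+: 4700 × 0.956 + 4350 × 0.616 = 4493 + 2680 = 7173
Net migration: 0–19 − 260 → 1957; 20–39 + 280 → 3425; 40–59 + 210 → 1704; 60+ − 140 → 7033
Population now: 0–19=1957, 20–39=3425, 40–59=1704, 60+=7033
— Period 2 —
Births: 3425 × 0.525 = 1798, 1704 × 0.293 = 499 — total 2297
20–39: 1957 × 0.953 = 1865
40–59: 3425 × 0.934 = 3199
60+: 1704 × 0.956 + 7033 × 0.616 = 1629 + 4332 = 5961
Net migration: 0–19 − 260 → 2037; 20–39 + 280 → 2145; 40–59 + 210 → 3409; 60+ − 140 → 5821
Population now: 0–19=2037, 20–39=2145, 40–59=3409, 60+=5821
Total after period 2: 2037 + 2145 + 3409 + 5821 = 13412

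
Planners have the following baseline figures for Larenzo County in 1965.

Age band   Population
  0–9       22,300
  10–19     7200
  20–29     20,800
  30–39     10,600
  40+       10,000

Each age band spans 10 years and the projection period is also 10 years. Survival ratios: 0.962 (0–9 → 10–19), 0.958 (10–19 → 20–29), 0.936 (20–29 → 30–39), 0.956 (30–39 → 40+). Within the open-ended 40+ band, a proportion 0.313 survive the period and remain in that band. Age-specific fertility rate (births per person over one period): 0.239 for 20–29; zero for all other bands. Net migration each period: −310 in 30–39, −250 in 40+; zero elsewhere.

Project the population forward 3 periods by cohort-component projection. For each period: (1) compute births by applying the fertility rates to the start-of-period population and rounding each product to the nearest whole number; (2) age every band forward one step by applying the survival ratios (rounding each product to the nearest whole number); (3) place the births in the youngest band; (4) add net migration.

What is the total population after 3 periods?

After projecting period 1:
Births: 20800 * 0.239 = 4971
10–19: 22300 * 0.962 = 21453
20–29: 7200 * 0.958 = 6898
30–39: 20800 * 0.936 = 19469
40+: 10600 * 0.956 + 10000 * 0.313 = 10134 + 3130 = 13264
Net migration: 30–39 − 310 → 19159; 40+ − 250 → 13014
Giving 4971 / 21453 / 6898 / 19159 / 13014.
After projecting period 2:
Births: 6898 * 0.239 = 1649
10–19: 4971 * 0.962 = 4782
20–29: 21453 * 0.958 = 20552
30–39: 6898 * 0.936 = 6457
40+: 19159 * 0.956 + 13014 * 0.313 = 18316 + 4073 = 22389
Net migration: 30–39 − 310 → 6147; 40+ − 250 → 22139
Giving 1649 / 4782 / 20552 / 6147 / 22139.
After projecting period 3:
Births: 20552 * 0.239 = 4912
10–19: 1649 * 0.962 = 1586
20–29: 4782 * 0.958 = 4581
30–39: 20552 * 0.936 = 19237
40+: 6147 * 0.956 + 22139 * 0.313 = 5877 + 6930 = 12807
Net migration: 30–39 − 310 → 18927; 40+ − 250 → 12557
Giving 4912 / 1586 / 4581 / 18927 / 12557.
Total after period 3: 4912 + 1586 + 4581 + 18927 + 12557 = 42563

42563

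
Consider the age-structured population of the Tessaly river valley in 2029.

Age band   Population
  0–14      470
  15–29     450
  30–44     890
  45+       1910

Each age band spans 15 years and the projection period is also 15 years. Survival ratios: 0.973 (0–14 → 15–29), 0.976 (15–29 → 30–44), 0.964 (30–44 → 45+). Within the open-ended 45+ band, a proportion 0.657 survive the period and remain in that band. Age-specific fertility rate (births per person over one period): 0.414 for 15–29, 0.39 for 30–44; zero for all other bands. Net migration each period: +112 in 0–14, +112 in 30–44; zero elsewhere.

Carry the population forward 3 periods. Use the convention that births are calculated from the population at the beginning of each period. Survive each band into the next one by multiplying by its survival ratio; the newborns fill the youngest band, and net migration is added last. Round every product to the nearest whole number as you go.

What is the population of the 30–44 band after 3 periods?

Period 1:
Births: 450 × 0.414 = 186  |  890 × 0.39 = 347 ⇒ total 533
15–29: 470 × 0.973 = 457
30–44: 450 × 0.976 = 439
45+: 890 × 0.964 + 1910 × 0.657 = 858 + 1255 = 2113
Net migration: 0–14 + 112 → 645; 30–44 + 112 → 551
Giving 645 / 457 / 551 / 2113.
Period 2:
Births: 457 × 0.414 = 189  |  551 × 0.39 = 215 ⇒ total 404
15–29: 645 × 0.973 = 628
30–44: 457 × 0.976 = 446
45+: 551 × 0.964 + 2113 × 0.657 = 531 + 1388 = 1919
Net migration: 0–14 + 112 → 516; 30–44 + 112 → 558
Giving 516 / 628 / 558 / 1919.
Period 3:
Births: 628 × 0.414 = 260  |  558 × 0.39 = 218 ⇒ total 478
15–29: 516 × 0.973 = 502
30–44: 628 × 0.976 = 613
45+: 558 × 0.964 + 1919 × 0.657 = 538 + 1261 = 1799
Net migration: 0–14 + 112 → 590; 30–44 + 112 → 725
Giving 590 / 502 / 725 / 1799.

725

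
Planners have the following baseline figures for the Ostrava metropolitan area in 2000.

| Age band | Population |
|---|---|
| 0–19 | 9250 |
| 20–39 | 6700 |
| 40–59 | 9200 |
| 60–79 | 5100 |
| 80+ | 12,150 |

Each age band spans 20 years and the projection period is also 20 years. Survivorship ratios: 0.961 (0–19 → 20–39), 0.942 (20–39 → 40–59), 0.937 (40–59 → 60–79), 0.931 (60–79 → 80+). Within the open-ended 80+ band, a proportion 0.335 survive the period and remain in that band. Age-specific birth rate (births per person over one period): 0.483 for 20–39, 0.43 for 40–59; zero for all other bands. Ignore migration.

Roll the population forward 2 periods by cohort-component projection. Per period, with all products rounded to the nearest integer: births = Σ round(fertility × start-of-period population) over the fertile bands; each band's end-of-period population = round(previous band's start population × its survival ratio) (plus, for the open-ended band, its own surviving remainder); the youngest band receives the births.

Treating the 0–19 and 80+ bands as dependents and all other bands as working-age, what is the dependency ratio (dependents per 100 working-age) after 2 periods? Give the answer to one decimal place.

84.8

Period 1.
Births: 6700 × 0.483 = 3236 ; 9200 × 0.43 = 3956 — total 7192
20–39: 9250 × 0.961 = 8889
40–59: 6700 × 0.942 = 6311
60–79: 9200 × 0.937 = 8620
80+: 5100 × 0.931 + 12150 × 0.335 = 4748 + 4070 = 8818
→ [7192, 8889, 6311, 8620, 8818]
Period 2.
Births: 8889 × 0.483 = 4293 ; 6311 × 0.43 = 2714 — total 7007
20–39: 7192 × 0.961 = 6912
40–59: 8889 × 0.942 = 8373
60–79: 6311 × 0.937 = 5913
80+: 8620 × 0.931 + 8818 × 0.335 = 8025 + 2954 = 10979
→ [7007, 6912, 8373, 5913, 10979]
Dependents (band 0–19 + band 80+) = 7007 + 10979 = 17986; working-age = 21198; ratio = 17986/21198 × 100 = 84.8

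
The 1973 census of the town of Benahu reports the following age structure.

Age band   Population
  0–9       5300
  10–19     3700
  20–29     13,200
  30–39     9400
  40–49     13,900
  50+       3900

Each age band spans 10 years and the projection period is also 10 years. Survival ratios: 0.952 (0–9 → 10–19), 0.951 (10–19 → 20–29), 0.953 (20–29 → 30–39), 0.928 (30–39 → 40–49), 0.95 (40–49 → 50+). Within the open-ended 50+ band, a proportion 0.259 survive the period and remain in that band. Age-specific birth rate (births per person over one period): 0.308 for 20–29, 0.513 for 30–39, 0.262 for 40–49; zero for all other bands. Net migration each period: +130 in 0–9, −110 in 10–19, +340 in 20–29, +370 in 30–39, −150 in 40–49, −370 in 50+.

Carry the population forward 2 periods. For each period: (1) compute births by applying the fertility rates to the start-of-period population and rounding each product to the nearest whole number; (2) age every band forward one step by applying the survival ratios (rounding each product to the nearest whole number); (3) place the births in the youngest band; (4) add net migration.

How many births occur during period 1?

12530

(Bands numbered youngest = 1 to oldest = 6.)
After projecting period 1:
Births: 13200 × 0.308 = 4066 ; 9400 × 0.513 = 4822 ; 13900 × 0.262 = 3642 — total 12530
Band 2: 5300 × 0.952 = 5046
Band 3: 3700 × 0.951 = 3519
Band 4: 13200 × 0.953 = 12580
Band 5: 9400 × 0.928 = 8723
Band 6: 13900 × 0.95 + 3900 × 0.259 = 13205 + 1010 = 14215
Net migration: Band 1 + 130 → 12660; Band 2 − 110 → 4936; Band 3 + 340 → 3859; Band 4 + 370 → 12950; Band 5 − 150 → 8573; Band 6 − 370 → 13845
Giving 12660 / 4936 / 3859 / 12950 / 8573 / 13845.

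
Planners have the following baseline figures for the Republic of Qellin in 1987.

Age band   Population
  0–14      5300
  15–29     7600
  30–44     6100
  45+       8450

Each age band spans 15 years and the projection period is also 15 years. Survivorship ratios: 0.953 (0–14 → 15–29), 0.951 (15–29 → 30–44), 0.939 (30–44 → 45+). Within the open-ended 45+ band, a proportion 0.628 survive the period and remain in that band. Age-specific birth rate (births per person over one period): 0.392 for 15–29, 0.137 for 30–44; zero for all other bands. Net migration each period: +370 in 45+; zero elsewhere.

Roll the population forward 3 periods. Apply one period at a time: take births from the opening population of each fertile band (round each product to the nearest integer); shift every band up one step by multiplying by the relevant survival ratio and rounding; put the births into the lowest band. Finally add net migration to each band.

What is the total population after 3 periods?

Call the bands 1 to 4, youngest first.
— Period 1 —
Births: 7600 × 0.392 = 2979, 6100 × 0.137 = 836 → 3815
Band 2: 5300 × 0.953 = 5051
Band 3: 7600 × 0.951 = 7228
Band 4: 6100 × 0.939 + 8450 × 0.628 = 5728 + 5307 = 11035
Net migration: Band 4 + 370 → 11405
End of period: [3815, 5051, 7228, 11405]
— Period 2 —
Births: 5051 × 0.392 = 1980, 7228 × 0.137 = 990 → 2970
Band 2: 3815 × 0.953 = 3636
Band 3: 5051 × 0.951 = 4804
Band 4: 7228 × 0.939 + 11405 × 0.628 = 6787 + 7162 = 13949
Net migration: Band 4 + 370 → 14319
End of period: [2970, 3636, 4804, 14319]
— Period 3 —
Births: 3636 × 0.392 = 1425, 4804 × 0.137 = 658 → 2083
Band 2: 2970 × 0.953 = 2830
Band 3: 3636 × 0.951 = 3458
Band 4: 4804 × 0.939 + 14319 × 0.628 = 4511 + 8992 = 13503
Net migration: Band 4 + 370 → 13873
End of period: [2083, 2830, 3458, 13873]
Total after period 3: 2083 + 2830 + 3458 + 13873 = 22244

22244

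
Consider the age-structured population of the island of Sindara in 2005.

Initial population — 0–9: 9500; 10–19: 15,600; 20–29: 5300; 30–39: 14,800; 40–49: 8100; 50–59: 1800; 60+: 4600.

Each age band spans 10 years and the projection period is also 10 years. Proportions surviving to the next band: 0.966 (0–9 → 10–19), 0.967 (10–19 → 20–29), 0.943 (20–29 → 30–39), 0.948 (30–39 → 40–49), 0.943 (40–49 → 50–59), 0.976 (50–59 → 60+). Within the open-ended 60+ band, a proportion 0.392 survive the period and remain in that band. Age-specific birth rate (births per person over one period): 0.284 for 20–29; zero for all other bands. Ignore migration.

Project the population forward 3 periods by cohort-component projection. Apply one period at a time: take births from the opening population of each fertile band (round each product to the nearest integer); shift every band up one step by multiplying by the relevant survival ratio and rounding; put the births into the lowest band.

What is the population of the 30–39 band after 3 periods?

8368

Let group 1 be 0–9 through group 7 = 60+.
[period 1]
Births: 5300 × 0.284 = 1505
Group 2: 9500 × 0.966 = 9177
Group 3: 15600 × 0.967 = 15085
Group 4: 5300 × 0.943 = 4998
Group 5: 14800 × 0.948 = 14030
Group 6: 8100 × 0.943 = 7638
Group 7: 1800 × 0.976 + 4600 × 0.392 = 1757 + 1803 = 3560
→ [1505, 9177, 15085, 4998, 14030, 7638, 3560]
[period 2]
Births: 15085 × 0.284 = 4284
Group 2: 1505 × 0.966 = 1454
Group 3: 9177 × 0.967 = 8874
Group 4: 15085 × 0.943 = 14225
Group 5: 4998 × 0.948 = 4738
Group 6: 14030 × 0.943 = 13230
Group 7: 7638 × 0.976 + 3560 × 0.392 = 7455 + 1396 = 8851
→ [4284, 1454, 8874, 14225, 4738, 13230, 8851]
[period 3]
Births: 8874 × 0.284 = 2520
Group 2: 4284 × 0.966 = 4138
Group 3: 1454 × 0.967 = 1406
Group 4: 8874 × 0.943 = 8368
Group 5: 14225 × 0.948 = 13485
Group 6: 4738 × 0.943 = 4468
Group 7: 13230 × 0.976 + 8851 × 0.392 = 12912 + 3470 = 16382
→ [2520, 4138, 1406, 8368, 13485, 4468, 16382]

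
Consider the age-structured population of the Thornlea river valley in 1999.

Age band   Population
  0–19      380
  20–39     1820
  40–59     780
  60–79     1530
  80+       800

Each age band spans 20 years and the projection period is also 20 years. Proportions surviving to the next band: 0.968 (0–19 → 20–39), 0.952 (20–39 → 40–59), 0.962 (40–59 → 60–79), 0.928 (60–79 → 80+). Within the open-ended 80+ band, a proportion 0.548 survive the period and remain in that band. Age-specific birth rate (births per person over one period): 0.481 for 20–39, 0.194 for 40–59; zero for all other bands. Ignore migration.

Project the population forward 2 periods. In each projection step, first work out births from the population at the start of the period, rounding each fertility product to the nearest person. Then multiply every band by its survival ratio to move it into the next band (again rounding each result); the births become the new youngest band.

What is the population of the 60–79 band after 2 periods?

1667

(Groups numbered youngest = 1 to oldest = 5.)
Period 1.
Births: 1820 * 0.481 = 875, 780 * 0.194 = 151 — total 1026
Group 2: 380 * 0.968 = 368
Group 3: 1820 * 0.952 = 1733
Group 4: 780 * 0.962 = 750
Group 5: 1530 * 0.928 + 800 * 0.548 = 1420 + 438 = 1858
→ [1026, 368, 1733, 750, 1858]
Period 2.
Births: 368 * 0.481 = 177, 1733 * 0.194 = 336 — total 513
Group 2: 1026 * 0.968 = 993
Group 3: 368 * 0.952 = 350
Group 4: 1733 * 0.962 = 1667
Group 5: 750 * 0.928 + 1858 * 0.548 = 696 + 1018 = 1714
→ [513, 993, 350, 1667, 1714]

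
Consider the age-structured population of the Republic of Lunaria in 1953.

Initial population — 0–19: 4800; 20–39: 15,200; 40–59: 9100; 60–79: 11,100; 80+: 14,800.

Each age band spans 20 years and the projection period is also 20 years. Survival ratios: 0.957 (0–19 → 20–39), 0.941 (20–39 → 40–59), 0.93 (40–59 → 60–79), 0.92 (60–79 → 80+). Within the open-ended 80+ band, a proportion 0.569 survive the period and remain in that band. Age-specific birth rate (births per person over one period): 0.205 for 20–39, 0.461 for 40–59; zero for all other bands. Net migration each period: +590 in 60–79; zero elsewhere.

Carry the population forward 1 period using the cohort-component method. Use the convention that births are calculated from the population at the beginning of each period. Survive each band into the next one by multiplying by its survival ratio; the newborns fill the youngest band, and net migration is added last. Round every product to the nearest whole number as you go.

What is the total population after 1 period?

Period 1:
Births: 15200 × 0.205 = 3116  |  9100 × 0.461 = 4195 — total 7311
20–39: 4800 × 0.957 = 4594
40–59: 15200 × 0.941 = 14303
60–79: 9100 × 0.93 = 8463
80+: 11100 × 0.92 + 14800 × 0.569 = 10212 + 8421 = 18633
Net migration: 60–79 + 590 → 9053
Population now: 0–19=7311, 20–39=4594, 40–59=14303, 60–79=9053, 80+=18633
Total after period 1: 7311 + 4594 + 14303 + 9053 + 18633 = 53894

53894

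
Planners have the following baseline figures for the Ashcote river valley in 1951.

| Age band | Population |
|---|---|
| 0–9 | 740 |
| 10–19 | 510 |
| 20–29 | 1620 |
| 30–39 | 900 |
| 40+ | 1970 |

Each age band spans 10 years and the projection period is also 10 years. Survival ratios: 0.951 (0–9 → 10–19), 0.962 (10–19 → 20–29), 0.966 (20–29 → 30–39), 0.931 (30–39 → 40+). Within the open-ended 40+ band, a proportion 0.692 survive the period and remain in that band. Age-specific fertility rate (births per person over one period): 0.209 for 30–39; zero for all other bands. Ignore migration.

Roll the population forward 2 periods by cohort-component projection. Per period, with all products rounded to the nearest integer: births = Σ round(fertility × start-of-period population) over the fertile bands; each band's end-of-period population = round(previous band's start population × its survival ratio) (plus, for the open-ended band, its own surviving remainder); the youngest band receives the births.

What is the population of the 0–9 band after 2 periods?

Let band 1 be 0–9 through band 5 = 40+.
— Period 1 —
Births: 900 × 0.209 = 188
Band 2: 740 × 0.951 = 704
Band 3: 510 × 0.962 = 491
Band 4: 1620 × 0.966 = 1565
Band 5: 900 × 0.931 + 1970 × 0.692 = 838 + 1363 = 2201
End of period: [188, 704, 491, 1565, 2201]
— Period 2 —
Births: 1565 × 0.209 = 327
Band 2: 188 × 0.951 = 179
Band 3: 704 × 0.962 = 677
Band 4: 491 × 0.966 = 474
Band 5: 1565 × 0.931 + 2201 × 0.692 = 1457 + 1523 = 2980
End of period: [327, 179, 677, 474, 2980]

327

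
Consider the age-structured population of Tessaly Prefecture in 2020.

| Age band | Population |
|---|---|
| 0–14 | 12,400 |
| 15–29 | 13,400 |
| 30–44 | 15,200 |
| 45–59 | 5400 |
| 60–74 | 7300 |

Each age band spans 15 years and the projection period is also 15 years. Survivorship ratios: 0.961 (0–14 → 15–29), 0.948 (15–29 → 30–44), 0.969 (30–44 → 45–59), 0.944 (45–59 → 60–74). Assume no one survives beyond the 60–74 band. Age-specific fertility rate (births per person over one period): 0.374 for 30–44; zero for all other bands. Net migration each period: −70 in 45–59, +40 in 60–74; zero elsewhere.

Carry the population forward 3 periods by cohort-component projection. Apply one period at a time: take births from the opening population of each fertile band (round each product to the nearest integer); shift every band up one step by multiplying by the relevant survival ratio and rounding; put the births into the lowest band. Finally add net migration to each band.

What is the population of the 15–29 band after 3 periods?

— Period 1 —
Births: 15200 × 0.374 = 5685
15–29: 12400 × 0.961 = 11916
30–44: 13400 × 0.948 = 12703
45–59: 15200 × 0.969 = 14729
60–74: 5400 × 0.944 = 5098
Net migration: 45–59 − 70 → 14659; 60–74 + 40 → 5138
Population now: 0–14=5685, 15–29=11916, 30–44=12703, 45–59=14659, 60–74=5138
— Period 2 —
Births: 12703 × 0.374 = 4751
15–29: 5685 × 0.961 = 5463
30–44: 11916 × 0.948 = 11296
45–59: 12703 × 0.969 = 12309
60–74: 14659 × 0.944 = 13838
Net migration: 45–59 − 70 → 12239; 60–74 + 40 → 13878
Population now: 0–14=4751, 15–29=5463, 30–44=11296, 45–59=12239, 60–74=13878
— Period 3 —
Births: 11296 × 0.374 = 4225
15–29: 4751 × 0.961 = 4566
30–44: 5463 × 0.948 = 5179
45–59: 11296 × 0.969 = 10946
60–74: 12239 × 0.944 = 11554
Net migration: 45–59 − 70 → 10876; 60–74 + 40 → 11594
Population now: 0–14=4225, 15–29=4566, 30–44=5179, 45–59=10876, 60–74=11594

4566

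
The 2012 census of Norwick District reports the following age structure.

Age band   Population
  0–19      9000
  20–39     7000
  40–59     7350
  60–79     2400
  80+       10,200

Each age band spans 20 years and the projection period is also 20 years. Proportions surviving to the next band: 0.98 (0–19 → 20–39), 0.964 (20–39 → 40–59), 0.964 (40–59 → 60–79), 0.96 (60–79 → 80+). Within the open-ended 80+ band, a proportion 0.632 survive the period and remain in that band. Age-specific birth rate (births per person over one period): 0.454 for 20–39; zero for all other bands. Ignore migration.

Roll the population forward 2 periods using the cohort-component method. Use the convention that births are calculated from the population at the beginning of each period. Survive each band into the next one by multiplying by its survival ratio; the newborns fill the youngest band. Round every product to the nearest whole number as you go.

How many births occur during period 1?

Period 1:
Births: 7000 * 0.454 = 3178
20–39: 9000 * 0.98 = 8820
40–59: 7000 * 0.964 = 6748
60–79: 7350 * 0.964 = 7085
80+: 2400 * 0.96 + 10200 * 0.632 = 2304 + 6446 = 8750
Giving 3178 / 8820 / 6748 / 7085 / 8750.

3178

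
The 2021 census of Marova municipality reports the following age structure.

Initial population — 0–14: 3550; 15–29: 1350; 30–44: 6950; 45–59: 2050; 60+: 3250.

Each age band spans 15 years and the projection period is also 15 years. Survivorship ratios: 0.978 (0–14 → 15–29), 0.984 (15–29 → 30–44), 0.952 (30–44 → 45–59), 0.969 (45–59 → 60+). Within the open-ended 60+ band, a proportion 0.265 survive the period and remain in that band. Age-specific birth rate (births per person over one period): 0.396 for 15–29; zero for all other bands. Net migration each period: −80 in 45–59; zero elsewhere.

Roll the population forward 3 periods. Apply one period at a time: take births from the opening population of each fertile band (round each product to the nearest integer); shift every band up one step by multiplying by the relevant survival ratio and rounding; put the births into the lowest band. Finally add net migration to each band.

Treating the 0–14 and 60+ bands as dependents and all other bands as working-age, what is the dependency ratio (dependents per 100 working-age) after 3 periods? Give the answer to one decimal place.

Numbering the groups 1..5 from youngest to oldest:
Period 1.
Births: 1350 × 0.396 = 535
Group 2: 3550 × 0.978 = 3472
Group 3: 1350 × 0.984 = 1328
Group 4: 6950 × 0.952 = 6616
Group 5: 2050 × 0.969 + 3250 × 0.265 = 1986 + 861 = 2847
Net migration: Group 4 − 80 → 6536
→ [535, 3472, 1328, 6536, 2847]
Period 2.
Births: 3472 × 0.396 = 1375
Group 2: 535 × 0.978 = 523
Group 3: 3472 × 0.984 = 3416
Group 4: 1328 × 0.952 = 1264
Group 5: 6536 × 0.969 + 2847 × 0.265 = 6333 + 754 = 7087
Net migration: Group 4 − 80 → 1184
→ [1375, 523, 3416, 1184, 7087]
Period 3.
Births: 523 × 0.396 = 207
Group 2: 1375 × 0.978 = 1345
Group 3: 523 × 0.984 = 515
Group 4: 3416 × 0.952 = 3252
Group 5: 1184 × 0.969 + 7087 × 0.265 = 1147 + 1878 = 3025
Net migration: Group 4 − 80 → 3172
→ [207, 1345, 515, 3172, 3025]
Dependents (band 0–14 + band 60+) = 207 + 3025 = 3232; working-age = 5032; ratio = 3232/5032 × 100 = 64.2

64.2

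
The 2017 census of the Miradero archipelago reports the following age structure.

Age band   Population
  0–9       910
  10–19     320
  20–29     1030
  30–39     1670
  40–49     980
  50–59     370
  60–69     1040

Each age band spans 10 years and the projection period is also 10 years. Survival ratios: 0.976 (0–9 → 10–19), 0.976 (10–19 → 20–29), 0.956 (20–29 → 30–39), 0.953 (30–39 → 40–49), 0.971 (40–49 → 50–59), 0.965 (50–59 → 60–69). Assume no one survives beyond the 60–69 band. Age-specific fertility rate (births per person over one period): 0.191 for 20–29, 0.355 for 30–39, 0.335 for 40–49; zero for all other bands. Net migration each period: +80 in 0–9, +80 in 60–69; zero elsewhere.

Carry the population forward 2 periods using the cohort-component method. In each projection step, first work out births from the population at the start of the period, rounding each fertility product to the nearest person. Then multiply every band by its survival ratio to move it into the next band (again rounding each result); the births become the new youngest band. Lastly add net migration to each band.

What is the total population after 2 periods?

Period 1.
Births: 1030 × 0.191 = 197, 1670 × 0.355 = 593, 980 × 0.335 = 328 → total 1118
10–19: 910 × 0.976 = 888
20–29: 320 × 0.976 = 312
30–39: 1030 × 0.956 = 985
40–49: 1670 × 0.953 = 1592
50–59: 980 × 0.971 = 952
60–69: 370 × 0.965 = 357
Net migration: 0–9 + 80 → 1198; 60–69 + 80 → 437
End of period: [1198, 888, 312, 985, 1592, 952, 437]
Period 2.
Births: 312 × 0.191 = 60, 985 × 0.355 = 350, 1592 × 0.335 = 533 → total 943
10–19: 1198 × 0.976 = 1169
20–29: 888 × 0.976 = 867
30–39: 312 × 0.956 = 298
40–49: 985 × 0.953 = 939
50–59: 1592 × 0.971 = 1546
60–69: 952 × 0.965 = 919
Net migration: 0–9 + 80 → 1023; 60–69 + 80 → 999
End of period: [1023, 1169, 867, 298, 939, 1546, 999]
Total after period 2: 1023 + 1169 + 867 + 298 + 939 + 1546 + 999 = 6841

6841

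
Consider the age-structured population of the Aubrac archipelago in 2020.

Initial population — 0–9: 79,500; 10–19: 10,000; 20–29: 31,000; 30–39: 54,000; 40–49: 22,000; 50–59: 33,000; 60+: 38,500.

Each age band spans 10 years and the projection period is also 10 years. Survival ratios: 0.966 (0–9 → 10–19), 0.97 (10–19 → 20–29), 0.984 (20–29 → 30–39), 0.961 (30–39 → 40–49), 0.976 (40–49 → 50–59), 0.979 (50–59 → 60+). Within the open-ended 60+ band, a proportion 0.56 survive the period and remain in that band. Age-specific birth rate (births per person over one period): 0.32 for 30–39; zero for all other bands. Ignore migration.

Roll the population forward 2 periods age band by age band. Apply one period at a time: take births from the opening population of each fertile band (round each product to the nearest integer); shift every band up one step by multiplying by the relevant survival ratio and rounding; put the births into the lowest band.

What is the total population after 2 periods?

— Period 1 —
Births: 54000 * 0.32 = 17280
10–19: 79500 * 0.966 = 76797
20–29: 10000 * 0.97 = 9700
30–39: 31000 * 0.984 = 30504
40–49: 54000 * 0.961 = 51894
50–59: 22000 * 0.976 = 21472
60+: 33000 * 0.979 + 38500 * 0.56 = 32307 + 21560 = 53867
Giving 17280 / 76797 / 9700 / 30504 / 51894 / 21472 / 53867.
— Period 2 —
Births: 30504 * 0.32 = 9761
10–19: 17280 * 0.966 = 16692
20–29: 76797 * 0.97 = 74493
30–39: 9700 * 0.984 = 9545
40–49: 30504 * 0.961 = 29314
50–59: 51894 * 0.976 = 50649
60+: 21472 * 0.979 + 53867 * 0.56 = 21021 + 30166 = 51187
Giving 9761 / 16692 / 74493 / 9545 / 29314 / 50649 / 51187.
Total after period 2: 9761 + 16692 + 74493 + 9545 + 29314 + 50649 + 51187 = 241641

241641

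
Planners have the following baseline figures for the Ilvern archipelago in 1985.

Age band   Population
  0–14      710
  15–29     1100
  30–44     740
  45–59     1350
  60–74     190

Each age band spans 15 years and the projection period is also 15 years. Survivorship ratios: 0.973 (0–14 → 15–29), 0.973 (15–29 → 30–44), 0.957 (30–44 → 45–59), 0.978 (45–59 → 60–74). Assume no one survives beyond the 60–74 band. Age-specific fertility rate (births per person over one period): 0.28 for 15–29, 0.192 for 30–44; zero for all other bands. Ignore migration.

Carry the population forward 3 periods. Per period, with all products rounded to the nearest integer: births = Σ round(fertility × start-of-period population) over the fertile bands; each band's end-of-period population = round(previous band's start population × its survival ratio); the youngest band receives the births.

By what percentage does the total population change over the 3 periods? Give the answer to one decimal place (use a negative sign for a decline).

-33.8

Numbering the groups 1..5 from youngest to oldest:
After projecting period 1:
Births: 1100 * 0.28 = 308 ; 740 * 0.192 = 142 ⇒ total 450
Group 2: 710 * 0.973 = 691
Group 3: 1100 * 0.973 = 1070
Group 4: 740 * 0.957 = 708
Group 5: 1350 * 0.978 = 1320
→ [450, 691, 1070, 708, 1320]
After projecting period 2:
Births: 691 * 0.28 = 193 ; 1070 * 0.192 = 205 ⇒ total 398
Group 2: 450 * 0.973 = 438
Group 3: 691 * 0.973 = 672
Group 4: 1070 * 0.957 = 1024
Group 5: 708 * 0.978 = 692
→ [398, 438, 672, 1024, 692]
After projecting period 3:
Births: 438 * 0.28 = 123 ; 672 * 0.192 = 129 ⇒ total 252
Group 2: 398 * 0.973 = 387
Group 3: 438 * 0.973 = 426
Group 4: 672 * 0.957 = 643
Group 5: 1024 * 0.978 = 1001
→ [252, 387, 426, 643, 1001]
Total: 4090 → 2709; change = -1381; percentage change = -33.8%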